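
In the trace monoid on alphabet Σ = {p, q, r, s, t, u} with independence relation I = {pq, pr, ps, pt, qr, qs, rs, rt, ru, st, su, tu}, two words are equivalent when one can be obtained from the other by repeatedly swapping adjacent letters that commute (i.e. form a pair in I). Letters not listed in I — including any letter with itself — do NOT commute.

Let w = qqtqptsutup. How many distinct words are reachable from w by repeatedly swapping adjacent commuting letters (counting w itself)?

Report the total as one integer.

605

#0=q has no predecessor
#1=q depends on [0:q]
#2=t depends on [1:q]
#3=q depends on [2:t]
#4=p has no predecessor
#5=t depends on [3:q]
#6=s has no predecessor
#7=u depends on [3:q, 4:p]
#8=t depends on [5:t]
#9=u depends on [7:u]
#10=p depends on [9:u]
sources: [0:q, 4:p, 6:s]
N(rest) = Σ N(rest − s) over sources s of rest; N(one piece) = 1:
  size 1 → [6]=1  [8]=1  [10]=1
  size 2 → [5,8]=1  [6,8]=2  [6,10]=2  [8,10]=2  [9,10]=1
  size 3 → [5,6,8]=3  [5,8,10]=3  [6,8,10]=6  [6,9,10]=3  [7,9,10]=1  [8,9,10]=3
  size 4 → [4,7,9,10]=1  [5,6,8,10]=12  [5,8,9,10]=6  [6,7,9,10]=4  [6,8,9,10]=12  [7,8,9,10]=4
  size 5 → [4,6,7,9,10]=5  [4,7,8,9,10]=5  [5,6,8,9,10]=30  [5,7,8,9,10]=10  [6,7,8,9,10]=20
  size 6 → [3,5,7,8,9,10]=10  [4,5,7,8,9,10]=15  [4,6,7,8,9,10]=30  [5,6,7,8,9,10]=60
  size 7 → [2,3,5,7,8,9,10]=10  [3,4,5,7,8,9,10]=25  [3,5,6,7,8,9,10]=70  [4,5,6,7,8,9,10]=105
  size 8 → [1,2,3,5,7,8,9,10]=10  [2,3,4,5,7,8,9,10]=35  [2,3,5,6,7,8,9,10]=80  [3,4,5,6,7,8,9,10]=200
  size 9 → [0,1,2,3,5,7,8,9,10]=10  [1,2,3,4,5,7,8,9,10]=45  [1,2,3,5,6,7,8,9,10]=90  [2,3,4,5,6,7,8,9,10]=315
  first=0(q) contributes 450
  first=4(p) contributes 100
  first=6(s) contributes 55
|[w]| = 605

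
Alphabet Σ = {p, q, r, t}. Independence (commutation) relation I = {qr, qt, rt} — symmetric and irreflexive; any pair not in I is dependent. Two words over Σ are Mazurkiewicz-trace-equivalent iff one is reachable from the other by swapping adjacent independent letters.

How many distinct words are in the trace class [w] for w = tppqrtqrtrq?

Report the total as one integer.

560

0(t) covers ∅
1(p) covers 0:t
2(p) covers 1:p
3(q) covers 2:p
4(r) covers 2:p
5(t) covers 2:p
6(q) covers 3:q
7(r) covers 4:r
8(t) covers 5:t
9(r) covers 7:r
10(q) covers 6:q
floor of heap: 0:t
completions by unplaced set U, small U first (add the entries for U minus each lowest piece of U):
  |U|=1: {8}:1  {9}:1  {10}:1
  |U|=2: {5,8}:1  {6,10}:1  {7,9}:1  {8,9}:2  {8,10}:2  {9,10}:2
  |U|=3: {3,6,10}:1  {4,7,9}:1  {5,8,9}:3  {5,8,10}:3  {6,8,10}:3  {6,9,10}:3  {7,8,9}:3  {7,9,10}:3  {8,9,10}:6
  |U|=4: {3,6,8,10}:4  {3,6,9,10}:4  {4,7,8,9}:4  {4,7,9,10}:4  {5,6,8,10}:6  {5,7,8,9}:6  {5,8,9,10}:12  {6,7,9,10}:6  {6,8,9,10}:12  {7,8,9,10}:12
  |U|=5: {3,5,6,8,10}:10  {3,6,7,9,10}:10  {3,6,8,9,10}:20  {4,5,7,8,9}:10  {4,6,7,9,10}:10  {4,7,8,9,10}:20  {5,6,8,9,10}:30  {5,7,8,9,10}:30  {6,7,8,9,10}:30
  |U|=6: {3,4,6,7,9,10}:20  {3,5,6,8,9,10}:60  {3,6,7,8,9,10}:60  {4,5,7,8,9,10}:60  {4,6,7,8,9,10}:60  {5,6,7,8,9,10}:90
  |U|=7: {3,4,6,7,8,9,10}:140  {3,5,6,7,8,9,10}:210  {4,5,6,7,8,9,10}:210
  |U|=8: {3,4,5,6,7,8,9,10}:560
  |U|=9: {2,3,4,5,6,7,8,9,10}:560
  start at 0(t): 560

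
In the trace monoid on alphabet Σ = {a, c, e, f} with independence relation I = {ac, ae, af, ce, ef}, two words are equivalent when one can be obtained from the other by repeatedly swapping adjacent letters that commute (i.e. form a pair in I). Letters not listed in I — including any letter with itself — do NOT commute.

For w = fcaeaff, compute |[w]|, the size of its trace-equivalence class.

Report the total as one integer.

105

0(f) covers ∅
1(c) covers 0:f
2(a) covers ∅
3(e) covers ∅
4(a) covers 2:a
5(f) covers 1:c
6(f) covers 5:f
floor of heap: 0:f, 2:a, 3:e
completions by unplaced set U, small U first (add the entries for U minus each lowest piece of U):
  |U|=1: {3}:1  {4}:1  {6}:1
  |U|=2: {2,4}:1  {3,4}:2  {3,6}:2  {4,6}:2  {5,6}:1
  |U|=3: {1,5,6}:1  {2,3,4}:3  {2,4,6}:3  {3,4,6}:6  {3,5,6}:3  {4,5,6}:3
  |U|=4: {0,1,5,6}:1  {1,3,5,6}:4  {1,4,5,6}:4  {2,3,4,6}:12  {2,4,5,6}:6  {3,4,5,6}:12
  |U|=5: {0,1,3,5,6}:5  {0,1,4,5,6}:5  {1,2,4,5,6}:10  {1,3,4,5,6}:20  {2,3,4,5,6}:30
  start at 0(f): 60
  start at 2(a): 30
  start at 3(e): 15
sum over floor = 105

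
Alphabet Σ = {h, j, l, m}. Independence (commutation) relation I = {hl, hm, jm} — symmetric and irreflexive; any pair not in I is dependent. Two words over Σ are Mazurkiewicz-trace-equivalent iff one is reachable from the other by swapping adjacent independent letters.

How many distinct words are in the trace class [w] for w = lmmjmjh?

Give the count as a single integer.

20

#0=l has no predecessor
#1=m depends on [0:l]
#2=m depends on [1:m]
#3=j depends on [0:l]
#4=m depends on [2:m]
#5=j depends on [3:j]
#6=h depends on [5:j]
sources: [0:l]
N(rest) = Σ N(rest − s) over sources s of rest; N(one piece) = 1:
  size 1 → [4]=1  [6]=1
  size 2 → [2,4]=1  [4,6]=2  [5,6]=1
  size 3 → [1,2,4]=1  [2,4,6]=3  [3,5,6]=1  [4,5,6]=3
  size 4 → [1,2,4,6]=4  [2,4,5,6]=6  [3,4,5,6]=4
  size 5 → [1,2,4,5,6]=10  [2,3,4,5,6]=10
  first=0(l) contributes 20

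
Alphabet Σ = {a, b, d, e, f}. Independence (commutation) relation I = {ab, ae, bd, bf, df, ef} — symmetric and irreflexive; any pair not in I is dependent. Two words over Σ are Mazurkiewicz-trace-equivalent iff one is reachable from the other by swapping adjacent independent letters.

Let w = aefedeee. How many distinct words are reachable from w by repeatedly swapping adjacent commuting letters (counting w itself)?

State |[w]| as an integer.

18

#0=a has no predecessor
#1=e has no predecessor
#2=f depends on [0:a]
#3=e depends on [1:e]
#4=d depends on [0:a, 3:e]
#5=e depends on [4:d]
#6=e depends on [5:e]
#7=e depends on [6:e]
sources: [0:a, 1:e]
N(rest) = Σ N(rest − s) over sources s of rest; N(one piece) = 1:
  size 1 → [2]=1  [7]=1
  size 2 → [2,7]=2  [6,7]=1
  size 3 → [2,6,7]=3  [5,6,7]=1
  size 4 → [2,5,6,7]=4  [4,5,6,7]=1
  size 5 → [2,4,5,6,7]=5  [3,4,5,6,7]=1
  size 6 → [0,2,4,5,6,7]=5  [1,3,4,5,6,7]=1  [2,3,4,5,6,7]=6
  first=0(a) contributes 7
  first=1(e) contributes 11
|[w]| = 18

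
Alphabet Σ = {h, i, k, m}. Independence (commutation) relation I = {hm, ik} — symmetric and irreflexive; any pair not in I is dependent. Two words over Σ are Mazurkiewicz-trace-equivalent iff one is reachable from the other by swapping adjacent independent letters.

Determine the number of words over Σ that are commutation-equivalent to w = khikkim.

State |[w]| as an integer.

6

#0=k has no predecessor
#1=h depends on [0:k]
#2=i depends on [1:h]
#3=k depends on [1:h]
#4=k depends on [3:k]
#5=i depends on [2:i]
#6=m depends on [4:k, 5:i]
sources: [0:k]
N(rest) = Σ N(rest − s) over sources s of rest; N(one piece) = 1:
  size 1 → [6]=1
  size 2 → [4,6]=1  [5,6]=1
  size 3 → [2,5,6]=1  [3,4,6]=1  [4,5,6]=2
  size 4 → [2,4,5,6]=3  [3,4,5,6]=3
  size 5 → [2,3,4,5,6]=6
  first=0(k) contributes 6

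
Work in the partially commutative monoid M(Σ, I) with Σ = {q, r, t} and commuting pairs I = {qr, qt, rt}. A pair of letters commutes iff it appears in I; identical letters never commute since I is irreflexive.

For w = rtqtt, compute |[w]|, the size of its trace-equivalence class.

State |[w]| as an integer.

#0=r has no predecessor
#1=t has no predecessor
#2=q has no predecessor
#3=t depends on [1:t]
#4=t depends on [3:t]
sources: [0:r, 1:t, 2:q]
N(rest) = Σ N(rest − s) over sources s of rest; N(one piece) = 1:
  size 1 → [0]=1  [2]=1  [4]=1
  size 2 → [0,2]=2  [0,4]=2  [2,4]=2  [3,4]=1
  size 3 → [0,2,4]=6  [0,3,4]=3  [1,3,4]=1  [2,3,4]=3
  first=0(r) contributes 4
  first=1(t) contributes 12
  first=2(q) contributes 4
|[w]| = 20

20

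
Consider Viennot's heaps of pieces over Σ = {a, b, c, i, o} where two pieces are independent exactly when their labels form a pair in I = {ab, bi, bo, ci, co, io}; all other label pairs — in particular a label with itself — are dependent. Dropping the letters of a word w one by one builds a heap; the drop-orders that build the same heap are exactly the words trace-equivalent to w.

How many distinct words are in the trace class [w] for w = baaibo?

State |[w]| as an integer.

0(b) covers ∅
1(a) covers ∅
2(a) covers 1:a
3(i) covers 2:a
4(b) covers 0:b
5(o) covers 2:a
floor of heap: 0:b, 1:a
completions by unplaced set U, small U first (add the entries for U minus each lowest piece of U):
  |U|=1: {3}:1  {4}:1  {5}:1
  |U|=2: {0,4}:1  {3,4}:2  {3,5}:2  {4,5}:2
  |U|=3: {0,3,4}:3  {0,4,5}:3  {2,3,5}:2  {3,4,5}:6
  |U|=4: {0,3,4,5}:12  {1,2,3,5}:2  {2,3,4,5}:8
  start at 0(b): 10
  start at 1(a): 20
sum over floor = 30

30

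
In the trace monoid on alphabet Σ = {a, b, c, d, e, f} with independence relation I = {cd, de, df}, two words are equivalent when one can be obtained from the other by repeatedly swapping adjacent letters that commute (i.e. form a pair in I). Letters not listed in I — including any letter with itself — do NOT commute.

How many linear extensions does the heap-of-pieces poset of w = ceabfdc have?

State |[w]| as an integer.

piece 0:c — minimal
piece 1:e rests on {0:c}
piece 2:a rests on {1:e}
piece 3:b rests on {2:a}
piece 4:f rests on {3:b}
piece 5:d rests on {3:b}
piece 6:c rests on {4:f}
minimal pieces: {0:c}
ways to finish when only these pieces remain (= sum over removing one remaining piece with nothing left below it):
  1 left: {5}→1  {6}→1
  2 left: {4,6}→1  {5,6}→2
  3 left: {4,5,6}→3
  4 left: {3,4,5,6}→3
  5 left: {2,3,4,5,6}→3
  placing 0:c first → 3 extensions

3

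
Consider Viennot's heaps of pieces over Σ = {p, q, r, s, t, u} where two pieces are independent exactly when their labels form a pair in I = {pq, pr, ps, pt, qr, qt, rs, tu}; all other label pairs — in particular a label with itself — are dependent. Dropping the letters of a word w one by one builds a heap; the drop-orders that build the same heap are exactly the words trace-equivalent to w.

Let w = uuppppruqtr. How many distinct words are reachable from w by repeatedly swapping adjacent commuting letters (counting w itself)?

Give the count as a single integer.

45

piece 0:u — minimal
piece 1:u rests on {0:u}
piece 2:p rests on {1:u}
piece 3:p rests on {2:p}
piece 4:p rests on {3:p}
piece 5:p rests on {4:p}
piece 6:r rests on {1:u}
piece 7:u rests on {5:p, 6:r}
piece 8:q rests on {7:u}
piece 9:t rests on {6:r}
piece 10:r rests on {7:u, 9:t}
minimal pieces: {0:u}
ways to finish when only these pieces remain (= sum over removing one remaining piece with nothing left below it):
  1 left: {8}→1  {10}→1
  2 left: {8,10}→2  {9,10}→1
  3 left: {7,8,10}→2  {8,9,10}→3
  4 left: {5,7,8,10}→2  {7,8,9,10}→5
  5 left: {4,5,7,8,10}→2  {5,7,8,9,10}→7  {6,7,8,9,10}→5
  6 left: {3,4,5,7,8,10}→2  {4,5,7,8,9,10}→9  {5,6,7,8,9,10}→12
  7 left: {2,3,4,5,7,8,10}→2  {3,4,5,7,8,9,10}→11  {4,5,6,7,8,9,10}→21
  8 left: {2,3,4,5,7,8,9,10}→13  {3,4,5,6,7,8,9,10}→32
  9 left: {2,3,4,5,6,7,8,9,10}→45
  placing 0:u first → 45 extensions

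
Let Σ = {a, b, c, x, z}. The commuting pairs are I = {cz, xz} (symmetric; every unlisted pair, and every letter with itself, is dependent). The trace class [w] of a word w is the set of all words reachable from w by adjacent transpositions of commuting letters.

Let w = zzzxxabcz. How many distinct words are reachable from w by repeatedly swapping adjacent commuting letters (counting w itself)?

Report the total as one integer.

#0=z has no predecessor
#1=z depends on [0:z]
#2=z depends on [1:z]
#3=x has no predecessor
#4=x depends on [3:x]
#5=a depends on [2:z, 4:x]
#6=b depends on [5:a]
#7=c depends on [6:b]
#8=z depends on [6:b]
sources: [0:z, 3:x]
N(rest) = Σ N(rest − s) over sources s of rest; N(one piece) = 1:
  size 1 → [7]=1  [8]=1
  size 2 → [7,8]=2
  size 3 → [6,7,8]=2
  size 4 → [5,6,7,8]=2
  size 5 → [2,5,6,7,8]=2  [4,5,6,7,8]=2
  size 6 → [1,2,5,6,7,8]=2  [2,4,5,6,7,8]=4  [3,4,5,6,7,8]=2
  size 7 → [0,1,2,5,6,7,8]=2  [1,2,4,5,6,7,8]=6  [2,3,4,5,6,7,8]=6
  first=0(z) contributes 12
  first=3(x) contributes 8
|[w]| = 20

20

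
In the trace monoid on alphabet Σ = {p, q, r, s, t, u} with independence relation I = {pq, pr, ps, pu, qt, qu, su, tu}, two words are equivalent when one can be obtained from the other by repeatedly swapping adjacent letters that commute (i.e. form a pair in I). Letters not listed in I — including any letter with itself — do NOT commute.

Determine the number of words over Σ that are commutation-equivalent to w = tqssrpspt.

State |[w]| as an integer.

36

drop 0:t onto floor
drop 1:q onto floor
drop 2:s onto {0:t, 1:q}
drop 3:s onto {2:s}
drop 4:r onto {3:s}
drop 5:p onto {0:t}
drop 6:s onto {4:r}
drop 7:p onto {5:p}
drop 8:t onto {6:s, 7:p}
ground layer = {0:t, 1:q}
drop-orders for the pieces not yet dropped (sum over which currently-grounded one goes next):
  1 to go: {8} 1
  2 to go: {6,8} 1  {7,8} 1
  3 to go: {4,6,8} 1  {5,7,8} 1  {6,7,8} 2
  4 to go: {3,4,6,8} 1  {4,6,7,8} 3  {5,6,7,8} 3
  5 to go: {2,3,4,6,8} 1  {3,4,6,7,8} 4  {4,5,6,7,8} 6
  6 to go: {1,2,3,4,6,8} 1  {2,3,4,6,7,8} 5  {3,4,5,6,7,8} 10
  7 to go: {1,2,3,4,6,7,8} 6  {2,3,4,5,6,7,8} 15
  if 0:t drops first: 21 orders
  if 1:q drops first: 15 orders
heap linearizations: 36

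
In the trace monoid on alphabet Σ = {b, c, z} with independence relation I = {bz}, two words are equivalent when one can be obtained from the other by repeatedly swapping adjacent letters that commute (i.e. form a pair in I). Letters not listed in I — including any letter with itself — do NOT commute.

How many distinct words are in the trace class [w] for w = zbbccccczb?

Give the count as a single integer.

piece 0:z — minimal
piece 1:b — minimal
piece 2:b rests on {1:b}
piece 3:c rests on {0:z, 2:b}
piece 4:c rests on {3:c}
piece 5:c rests on {4:c}
piece 6:c rests on {5:c}
piece 7:c rests on {6:c}
piece 8:z rests on {7:c}
piece 9:b rests on {7:c}
minimal pieces: {0:z, 1:b}
ways to finish when only these pieces remain (= sum over removing one remaining piece with nothing left below it):
  1 left: {8}→1  {9}→1
  2 left: {8,9}→2
  3 left: {7,8,9}→2
  4 left: {6,7,8,9}→2
  5 left: {5,6,7,8,9}→2
  6 left: {4,5,6,7,8,9}→2
  7 left: {3,4,5,6,7,8,9}→2
  8 left: {0,3,4,5,6,7,8,9}→2  {2,3,4,5,6,7,8,9}→2
  placing 0:z first → 2 extensions
  placing 1:b first → 4 extensions
total linear extensions = 6

6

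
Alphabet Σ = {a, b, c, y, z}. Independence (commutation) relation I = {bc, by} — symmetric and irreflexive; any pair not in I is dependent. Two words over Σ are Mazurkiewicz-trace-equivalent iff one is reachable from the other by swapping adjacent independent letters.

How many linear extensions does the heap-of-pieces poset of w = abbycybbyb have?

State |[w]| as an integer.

#0=a has no predecessor
#1=b depends on [0:a]
#2=b depends on [1:b]
#3=y depends on [0:a]
#4=c depends on [3:y]
#5=y depends on [4:c]
#6=b depends on [2:b]
#7=b depends on [6:b]
#8=y depends on [5:y]
#9=b depends on [7:b]
sources: [0:a]
N(rest) = Σ N(rest − s) over sources s of rest; N(one piece) = 1:
  size 1 → [8]=1  [9]=1
  size 2 → [5,8]=1  [7,9]=1  [8,9]=2
  size 3 → [4,5,8]=1  [5,8,9]=3  [6,7,9]=1  [7,8,9]=3
  size 4 → [2,6,7,9]=1  [3,4,5,8]=1  [4,5,8,9]=4  [5,7,8,9]=6  [6,7,8,9]=4
  size 5 → [1,2,6,7,9]=1  [2,6,7,8,9]=5  [3,4,5,8,9]=5  [4,5,7,8,9]=10  [5,6,7,8,9]=10
  size 6 → [1,2,6,7,8,9]=6  [2,5,6,7,8,9]=15  [3,4,5,7,8,9]=15  [4,5,6,7,8,9]=20
  size 7 → [1,2,5,6,7,8,9]=21  [2,4,5,6,7,8,9]=35  [3,4,5,6,7,8,9]=35
  size 8 → [1,2,4,5,6,7,8,9]=56  [2,3,4,5,6,7,8,9]=70
  first=0(a) contributes 126

126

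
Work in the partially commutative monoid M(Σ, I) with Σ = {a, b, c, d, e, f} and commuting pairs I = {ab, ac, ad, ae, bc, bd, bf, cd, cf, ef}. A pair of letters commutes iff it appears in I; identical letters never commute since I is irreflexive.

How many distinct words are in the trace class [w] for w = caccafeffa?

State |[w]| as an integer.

piece 0:c — minimal
piece 1:a — minimal
piece 2:c rests on {0:c}
piece 3:c rests on {2:c}
piece 4:a rests on {1:a}
piece 5:f rests on {4:a}
piece 6:e rests on {3:c}
piece 7:f rests on {5:f}
piece 8:f rests on {7:f}
piece 9:a rests on {8:f}
minimal pieces: {0:c, 1:a}
ways to finish when only these pieces remain (= sum over removing one remaining piece with nothing left below it):
  1 left: {6}→1  {9}→1
  2 left: {3,6}→1  {6,9}→2  {8,9}→1
  3 left: {2,3,6}→1  {3,6,9}→3  {6,8,9}→3  {7,8,9}→1
  4 left: {0,2,3,6}→1  {2,3,6,9}→4  {3,6,8,9}→6  {5,7,8,9}→1  {6,7,8,9}→4
  5 left: {0,2,3,6,9}→5  {2,3,6,8,9}→10  {3,6,7,8,9}→10  {4,5,7,8,9}→1  {5,6,7,8,9}→5
  6 left: {0,2,3,6,8,9}→15  {1,4,5,7,8,9}→1  {2,3,6,7,8,9}→20  {3,5,6,7,8,9}→15  {4,5,6,7,8,9}→6
  7 left: {0,2,3,6,7,8,9}→35  {1,4,5,6,7,8,9}→7  {2,3,5,6,7,8,9}→35  {3,4,5,6,7,8,9}→21
  8 left: {0,2,3,5,6,7,8,9}→70  {1,3,4,5,6,7,8,9}→28  {2,3,4,5,6,7,8,9}→56
  placing 0:c first → 84 extensions
  placing 1:a first → 126 extensions
total linear extensions = 210

210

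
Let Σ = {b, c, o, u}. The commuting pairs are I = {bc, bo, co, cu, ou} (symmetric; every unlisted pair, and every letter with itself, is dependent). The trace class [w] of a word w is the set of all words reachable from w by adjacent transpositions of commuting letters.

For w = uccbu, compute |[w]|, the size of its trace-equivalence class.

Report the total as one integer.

piece 0:u — minimal
piece 1:c — minimal
piece 2:c rests on {1:c}
piece 3:b rests on {0:u}
piece 4:u rests on {3:b}
minimal pieces: {0:u, 1:c}
ways to finish when only these pieces remain (= sum over removing one remaining piece with nothing left below it):
  1 left: {2}→1  {4}→1
  2 left: {1,2}→1  {2,4}→2  {3,4}→1
  3 left: {0,3,4}→1  {1,2,4}→3  {2,3,4}→3
  placing 0:u first → 6 extensions
  placing 1:c first → 4 extensions
total linear extensions = 10

10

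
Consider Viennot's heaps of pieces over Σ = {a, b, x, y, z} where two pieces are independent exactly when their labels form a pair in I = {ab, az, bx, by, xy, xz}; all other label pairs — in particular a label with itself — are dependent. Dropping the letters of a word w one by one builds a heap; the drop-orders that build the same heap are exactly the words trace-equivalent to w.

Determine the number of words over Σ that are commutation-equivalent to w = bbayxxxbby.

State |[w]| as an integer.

2100

#0=b has no predecessor
#1=b depends on [0:b]
#2=a has no predecessor
#3=y depends on [2:a]
#4=x depends on [2:a]
#5=x depends on [4:x]
#6=x depends on [5:x]
#7=b depends on [1:b]
#8=b depends on [7:b]
#9=y depends on [3:y]
sources: [0:b, 2:a]
N(rest) = Σ N(rest − s) over sources s of rest; N(one piece) = 1:
  size 1 → [6]=1  [8]=1  [9]=1
  size 2 → [3,9]=1  [5,6]=1  [6,8]=2  [6,9]=2  [7,8]=1  [8,9]=2
  size 3 → [1,7,8]=1  [3,6,9]=3  [3,8,9]=3  [4,5,6]=1  [5,6,8]=3  [5,6,9]=3  [6,7,8]=3  [6,8,9]=6  [7,8,9]=3
  size 4 → [0,1,7,8]=1  [1,6,7,8]=4  [1,7,8,9]=4  [3,5,6,9]=6  [3,6,8,9]=12  [3,7,8,9]=6  [4,5,6,8]=4  [4,5,6,9]=4  [5,6,7,8]=6  [5,6,8,9]=12  [6,7,8,9]=12
  size 5 → [0,1,6,7,8]=5  [0,1,7,8,9]=5  [1,3,7,8,9]=10  [1,5,6,7,8]=10  [1,6,7,8,9]=20  [3,4,5,6,9]=10  [3,5,6,8,9]=30  [3,6,7,8,9]=30  [4,5,6,7,8]=10  [4,5,6,8,9]=20  [5,6,7,8,9]=30
  size 6 → [0,1,3,7,8,9]=15  [0,1,5,6,7,8]=15  [0,1,6,7,8,9]=30  [1,3,6,7,8,9]=60  [1,4,5,6,7,8]=20  [1,5,6,7,8,9]=60  [2,3,4,5,6,9]=10  [3,4,5,6,8,9]=60  [3,5,6,7,8,9]=90  [4,5,6,7,8,9]=60
  size 7 → [0,1,3,6,7,8,9]=105  [0,1,4,5,6,7,8]=35  [0,1,5,6,7,8,9]=105  [1,3,5,6,7,8,9]=210  [1,4,5,6,7,8,9]=140  [2,3,4,5,6,8,9]=70  [3,4,5,6,7,8,9]=210
  size 8 → [0,1,3,5,6,7,8,9]=420  [0,1,4,5,6,7,8,9]=280  [1,3,4,5,6,7,8,9]=560  [2,3,4,5,6,7,8,9]=280
  first=0(b) contributes 840
  first=2(a) contributes 1260
|[w]| = 2100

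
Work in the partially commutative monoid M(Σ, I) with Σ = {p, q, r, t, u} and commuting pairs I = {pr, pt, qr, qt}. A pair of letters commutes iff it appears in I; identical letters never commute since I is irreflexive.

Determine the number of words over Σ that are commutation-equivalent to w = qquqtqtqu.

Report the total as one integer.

10

#0=q has no predecessor
#1=q depends on [0:q]
#2=u depends on [1:q]
#3=q depends on [2:u]
#4=t depends on [2:u]
#5=q depends on [3:q]
#6=t depends on [4:t]
#7=q depends on [5:q]
#8=u depends on [6:t, 7:q]
sources: [0:q]
N(rest) = Σ N(rest − s) over sources s of rest; N(one piece) = 1:
  size 1 → [8]=1
  size 2 → [6,8]=1  [7,8]=1
  size 3 → [4,6,8]=1  [5,7,8]=1  [6,7,8]=2
  size 4 → [3,5,7,8]=1  [4,6,7,8]=3  [5,6,7,8]=3
  size 5 → [3,5,6,7,8]=4  [4,5,6,7,8]=6
  size 6 → [3,4,5,6,7,8]=10
  size 7 → [2,3,4,5,6,7,8]=10
  first=0(q) contributes 10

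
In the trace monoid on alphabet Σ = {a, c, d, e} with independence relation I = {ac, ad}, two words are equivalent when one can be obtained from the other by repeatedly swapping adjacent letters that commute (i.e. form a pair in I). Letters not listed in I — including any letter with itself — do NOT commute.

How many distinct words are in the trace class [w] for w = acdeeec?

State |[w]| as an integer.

3

#0=a has no predecessor
#1=c has no predecessor
#2=d depends on [1:c]
#3=e depends on [0:a, 2:d]
#4=e depends on [3:e]
#5=e depends on [4:e]
#6=c depends on [5:e]
sources: [0:a, 1:c]
N(rest) = Σ N(rest − s) over sources s of rest; N(one piece) = 1:
  size 1 → [6]=1
  size 2 → [5,6]=1
  size 3 → [4,5,6]=1
  size 4 → [3,4,5,6]=1
  size 5 → [0,3,4,5,6]=1  [2,3,4,5,6]=1
  first=0(a) contributes 1
  first=1(c) contributes 2
|[w]| = 3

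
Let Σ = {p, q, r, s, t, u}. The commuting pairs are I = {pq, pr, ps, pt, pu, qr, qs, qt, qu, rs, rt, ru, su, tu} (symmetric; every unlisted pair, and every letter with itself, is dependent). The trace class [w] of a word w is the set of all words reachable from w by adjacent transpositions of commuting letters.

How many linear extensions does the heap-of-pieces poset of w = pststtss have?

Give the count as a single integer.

8

piece 0:p — minimal
piece 1:s — minimal
piece 2:t rests on {1:s}
piece 3:s rests on {2:t}
piece 4:t rests on {3:s}
piece 5:t rests on {4:t}
piece 6:s rests on {5:t}
piece 7:s rests on {6:s}
minimal pieces: {0:p, 1:s}
ways to finish when only these pieces remain (= sum over removing one remaining piece with nothing left below it):
  1 left: {0}→1  {7}→1
  2 left: {0,7}→2  {6,7}→1
  3 left: {0,6,7}→3  {5,6,7}→1
  4 left: {0,5,6,7}→4  {4,5,6,7}→1
  5 left: {0,4,5,6,7}→5  {3,4,5,6,7}→1
  6 left: {0,3,4,5,6,7}→6  {2,3,4,5,6,7}→1
  placing 0:p first → 1 extensions
  placing 1:s first → 7 extensions
total linear extensions = 8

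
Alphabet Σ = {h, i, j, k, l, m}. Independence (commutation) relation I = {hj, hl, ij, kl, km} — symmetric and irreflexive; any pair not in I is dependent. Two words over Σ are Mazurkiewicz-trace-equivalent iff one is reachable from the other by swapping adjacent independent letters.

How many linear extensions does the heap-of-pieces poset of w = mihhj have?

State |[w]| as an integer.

piece 0:m — minimal
piece 1:i rests on {0:m}
piece 2:h rests on {1:i}
piece 3:h rests on {2:h}
piece 4:j rests on {0:m}
minimal pieces: {0:m}
ways to finish when only these pieces remain (= sum over removing one remaining piece with nothing left below it):
  1 left: {3}→1  {4}→1
  2 left: {2,3}→1  {3,4}→2
  3 left: {1,2,3}→1  {2,3,4}→3
  placing 0:m first → 4 extensions

4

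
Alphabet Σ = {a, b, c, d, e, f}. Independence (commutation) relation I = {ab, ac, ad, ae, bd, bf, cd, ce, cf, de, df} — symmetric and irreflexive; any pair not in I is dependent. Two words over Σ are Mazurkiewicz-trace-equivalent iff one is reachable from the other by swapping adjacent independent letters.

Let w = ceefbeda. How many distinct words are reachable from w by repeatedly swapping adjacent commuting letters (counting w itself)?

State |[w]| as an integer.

drop 0:c onto floor
drop 1:e onto floor
drop 2:e onto {1:e}
drop 3:f onto {2:e}
drop 4:b onto {0:c, 2:e}
drop 5:e onto {3:f, 4:b}
drop 6:d onto floor
drop 7:a onto {3:f}
ground layer = {0:c, 1:e, 6:d}
drop-orders for the pieces not yet dropped (sum over which currently-grounded one goes next):
  1 to go: {5} 1  {6} 1  {7} 1
  2 to go: {4,5} 1  {5,6} 2  {5,7} 2  {6,7} 2
  3 to go: {0,4,5} 1  {3,5,7} 2  {4,5,6} 3  {4,5,7} 3  {5,6,7} 6
  4 to go: {0,4,5,6} 4  {0,4,5,7} 4  {3,4,5,7} 5  {3,5,6,7} 8  {4,5,6,7} 12
  5 to go: {0,3,4,5,7} 9  {0,4,5,6,7} 20  {2,3,4,5,7} 5  {3,4,5,6,7} 25
  6 to go: {0,2,3,4,5,7} 14  {0,3,4,5,6,7} 54  {1,2,3,4,5,7} 5  {2,3,4,5,6,7} 30
  if 0:c drops first: 35 orders
  if 1:e drops first: 98 orders
  if 6:d drops first: 19 orders
heap linearizations: 152

152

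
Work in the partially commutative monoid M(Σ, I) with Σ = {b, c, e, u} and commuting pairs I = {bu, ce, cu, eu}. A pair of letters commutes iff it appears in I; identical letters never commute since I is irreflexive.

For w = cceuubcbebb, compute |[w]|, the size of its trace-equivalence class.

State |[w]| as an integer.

0(c) covers ∅
1(c) covers 0:c
2(e) covers ∅
3(u) covers ∅
4(u) covers 3:u
5(b) covers 1:c, 2:e
6(c) covers 5:b
7(b) covers 6:c
8(e) covers 7:b
9(b) covers 8:e
10(b) covers 9:b
floor of heap: 0:c, 2:e, 3:u
completions by unplaced set U, small U first (add the entries for U minus each lowest piece of U):
  |U|=1: {4}:1  {10}:1
  |U|=2: {3,4}:1  {4,10}:2  {9,10}:1
  |U|=3: {3,4,10}:3  {4,9,10}:3  {8,9,10}:1
  |U|=4: {3,4,9,10}:6  {4,8,9,10}:4  {7,8,9,10}:1
  |U|=5: {3,4,8,9,10}:10  {4,7,8,9,10}:5  {6,7,8,9,10}:1
  |U|=6: {3,4,7,8,9,10}:15  {4,6,7,8,9,10}:6  {5,6,7,8,9,10}:1
  |U|=7: {1,5,6,7,8,9,10}:1  {2,5,6,7,8,9,10}:1  {3,4,6,7,8,9,10}:21  {4,5,6,7,8,9,10}:7
  |U|=8: {0,1,5,6,7,8,9,10}:1  {1,2,5,6,7,8,9,10}:2  {1,4,5,6,7,8,9,10}:8  {2,4,5,6,7,8,9,10}:8  {3,4,5,6,7,8,9,10}:28
  |U|=9: {0,1,2,5,6,7,8,9,10}:3  {0,1,4,5,6,7,8,9,10}:9  {1,2,4,5,6,7,8,9,10}:18  {1,3,4,5,6,7,8,9,10}:36  {2,3,4,5,6,7,8,9,10}:36
  start at 0(c): 90
  start at 2(e): 45
  start at 3(u): 30
sum over floor = 165

165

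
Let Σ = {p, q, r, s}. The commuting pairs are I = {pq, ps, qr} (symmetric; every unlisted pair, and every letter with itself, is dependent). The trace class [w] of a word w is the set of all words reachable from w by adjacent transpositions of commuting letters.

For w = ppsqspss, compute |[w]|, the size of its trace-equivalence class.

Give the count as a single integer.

#0=p has no predecessor
#1=p depends on [0:p]
#2=s has no predecessor
#3=q depends on [2:s]
#4=s depends on [3:q]
#5=p depends on [1:p]
#6=s depends on [4:s]
#7=s depends on [6:s]
sources: [0:p, 2:s]
N(rest) = Σ N(rest − s) over sources s of rest; N(one piece) = 1:
  size 1 → [5]=1  [7]=1
  size 2 → [1,5]=1  [5,7]=2  [6,7]=1
  size 3 → [0,1,5]=1  [1,5,7]=3  [4,6,7]=1  [5,6,7]=3
  size 4 → [0,1,5,7]=4  [1,5,6,7]=6  [3,4,6,7]=1  [4,5,6,7]=4
  size 5 → [0,1,5,6,7]=10  [1,4,5,6,7]=10  [2,3,4,6,7]=1  [3,4,5,6,7]=5
  size 6 → [0,1,4,5,6,7]=20  [1,3,4,5,6,7]=15  [2,3,4,5,6,7]=6
  first=0(p) contributes 21
  first=2(s) contributes 35
|[w]| = 56

56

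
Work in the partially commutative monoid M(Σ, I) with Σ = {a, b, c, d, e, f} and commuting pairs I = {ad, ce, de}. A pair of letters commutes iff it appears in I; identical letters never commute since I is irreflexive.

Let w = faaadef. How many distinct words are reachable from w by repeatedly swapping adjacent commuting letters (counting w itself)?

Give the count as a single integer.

5

piece 0:f — minimal
piece 1:a rests on {0:f}
piece 2:a rests on {1:a}
piece 3:a rests on {2:a}
piece 4:d rests on {0:f}
piece 5:e rests on {3:a}
piece 6:f rests on {4:d, 5:e}
minimal pieces: {0:f}
ways to finish when only these pieces remain (= sum over removing one remaining piece with nothing left below it):
  1 left: {6}→1
  2 left: {4,6}→1  {5,6}→1
  3 left: {3,5,6}→1  {4,5,6}→2
  4 left: {2,3,5,6}→1  {3,4,5,6}→3
  5 left: {1,2,3,5,6}→1  {2,3,4,5,6}→4
  placing 0:f first → 5 extensions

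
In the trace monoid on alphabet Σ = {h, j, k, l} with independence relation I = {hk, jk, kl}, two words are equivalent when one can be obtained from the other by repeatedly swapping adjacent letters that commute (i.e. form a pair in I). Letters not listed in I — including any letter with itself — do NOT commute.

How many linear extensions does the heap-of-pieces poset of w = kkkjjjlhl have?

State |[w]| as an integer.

84

#0=k has no predecessor
#1=k depends on [0:k]
#2=k depends on [1:k]
#3=j has no predecessor
#4=j depends on [3:j]
#5=j depends on [4:j]
#6=l depends on [5:j]
#7=h depends on [6:l]
#8=l depends on [7:h]
sources: [0:k, 3:j]
N(rest) = Σ N(rest − s) over sources s of rest; N(one piece) = 1:
  size 1 → [2]=1  [8]=1
  size 2 → [1,2]=1  [2,8]=2  [7,8]=1
  size 3 → [0,1,2]=1  [1,2,8]=3  [2,7,8]=3  [6,7,8]=1
  size 4 → [0,1,2,8]=4  [1,2,7,8]=6  [2,6,7,8]=4  [5,6,7,8]=1
  size 5 → [0,1,2,7,8]=10  [1,2,6,7,8]=10  [2,5,6,7,8]=5  [4,5,6,7,8]=1
  size 6 → [0,1,2,6,7,8]=20  [1,2,5,6,7,8]=15  [2,4,5,6,7,8]=6  [3,4,5,6,7,8]=1
  size 7 → [0,1,2,5,6,7,8]=35  [1,2,4,5,6,7,8]=21  [2,3,4,5,6,7,8]=7
  first=0(k) contributes 28
  first=3(j) contributes 56
|[w]| = 84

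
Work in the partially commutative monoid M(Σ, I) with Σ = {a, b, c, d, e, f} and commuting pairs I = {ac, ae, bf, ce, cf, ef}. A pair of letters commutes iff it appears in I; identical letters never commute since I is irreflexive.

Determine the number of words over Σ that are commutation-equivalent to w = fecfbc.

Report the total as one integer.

piece 0:f — minimal
piece 1:e — minimal
piece 2:c — minimal
piece 3:f rests on {0:f}
piece 4:b rests on {1:e, 2:c}
piece 5:c rests on {4:b}
minimal pieces: {0:f, 1:e, 2:c}
ways to finish when only these pieces remain (= sum over removing one remaining piece with nothing left below it):
  1 left: {3}→1  {5}→1
  2 left: {0,3}→1  {3,5}→2  {4,5}→1
  3 left: {0,3,5}→3  {1,4,5}→1  {2,4,5}→1  {3,4,5}→3
  4 left: {0,3,4,5}→6  {1,2,4,5}→2  {1,3,4,5}→4  {2,3,4,5}→4
  placing 0:f first → 10 extensions
  placing 1:e first → 10 extensions
  placing 2:c first → 10 extensions
total linear extensions = 30

30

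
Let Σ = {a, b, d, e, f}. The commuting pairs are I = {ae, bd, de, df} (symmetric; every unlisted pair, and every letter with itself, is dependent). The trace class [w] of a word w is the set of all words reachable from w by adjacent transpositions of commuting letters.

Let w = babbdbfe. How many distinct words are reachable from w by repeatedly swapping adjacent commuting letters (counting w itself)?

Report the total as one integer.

6

piece 0:b — minimal
piece 1:a rests on {0:b}
piece 2:b rests on {1:a}
piece 3:b rests on {2:b}
piece 4:d rests on {1:a}
piece 5:b rests on {3:b}
piece 6:f rests on {5:b}
piece 7:e rests on {6:f}
minimal pieces: {0:b}
ways to finish when only these pieces remain (= sum over removing one remaining piece with nothing left below it):
  1 left: {4}→1  {7}→1
  2 left: {4,7}→2  {6,7}→1
  3 left: {4,6,7}→3  {5,6,7}→1
  4 left: {3,5,6,7}→1  {4,5,6,7}→4
  5 left: {2,3,5,6,7}→1  {3,4,5,6,7}→5
  6 left: {2,3,4,5,6,7}→6
  placing 0:b first → 6 extensions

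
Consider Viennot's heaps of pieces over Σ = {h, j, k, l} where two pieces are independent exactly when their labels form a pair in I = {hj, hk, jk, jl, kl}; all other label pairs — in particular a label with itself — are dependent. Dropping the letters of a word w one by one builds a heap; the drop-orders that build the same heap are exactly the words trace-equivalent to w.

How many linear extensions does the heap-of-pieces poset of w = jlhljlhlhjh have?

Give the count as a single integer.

piece 0:j — minimal
piece 1:l — minimal
piece 2:h rests on {1:l}
piece 3:l rests on {2:h}
piece 4:j rests on {0:j}
piece 5:l rests on {3:l}
piece 6:h rests on {5:l}
piece 7:l rests on {6:h}
piece 8:h rests on {7:l}
piece 9:j rests on {4:j}
piece 10:h rests on {8:h}
minimal pieces: {0:j, 1:l}
ways to finish when only these pieces remain (= sum over removing one remaining piece with nothing left below it):
  1 left: {9}→1  {10}→1
  2 left: {4,9}→1  {8,10}→1  {9,10}→2
  3 left: {0,4,9}→1  {4,9,10}→3  {7,8,10}→1  {8,9,10}→3
  4 left: {0,4,9,10}→4  {4,8,9,10}→6  {6,7,8,10}→1  {7,8,9,10}→4
  5 left: {0,4,8,9,10}→10  {4,7,8,9,10}→10  {5,6,7,8,10}→1  {6,7,8,9,10}→5
  6 left: {0,4,7,8,9,10}→20  {3,5,6,7,8,10}→1  {4,6,7,8,9,10}→15  {5,6,7,8,9,10}→6
  7 left: {0,4,6,7,8,9,10}→35  {2,3,5,6,7,8,10}→1  {3,5,6,7,8,9,10}→7  {4,5,6,7,8,9,10}→21
  8 left: {0,4,5,6,7,8,9,10}→56  {1,2,3,5,6,7,8,10}→1  {2,3,5,6,7,8,9,10}→8  {3,4,5,6,7,8,9,10}→28
  9 left: {0,3,4,5,6,7,8,9,10}→84  {1,2,3,5,6,7,8,9,10}→9  {2,3,4,5,6,7,8,9,10}→36
  placing 0:j first → 45 extensions
  placing 1:l first → 120 extensions
total linear extensions = 165

165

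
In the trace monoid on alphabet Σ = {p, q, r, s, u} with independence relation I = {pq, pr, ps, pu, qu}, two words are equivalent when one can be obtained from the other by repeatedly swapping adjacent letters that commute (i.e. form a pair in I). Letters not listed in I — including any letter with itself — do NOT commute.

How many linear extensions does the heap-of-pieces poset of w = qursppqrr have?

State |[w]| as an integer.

72

piece 0:q — minimal
piece 1:u — minimal
piece 2:r rests on {0:q, 1:u}
piece 3:s rests on {2:r}
piece 4:p — minimal
piece 5:p rests on {4:p}
piece 6:q rests on {3:s}
piece 7:r rests on {6:q}
piece 8:r rests on {7:r}
minimal pieces: {0:q, 1:u, 4:p}
ways to finish when only these pieces remain (= sum over removing one remaining piece with nothing left below it):
  1 left: {5}→1  {8}→1
  2 left: {4,5}→1  {5,8}→2  {7,8}→1
  3 left: {4,5,8}→3  {5,7,8}→3  {6,7,8}→1
  4 left: {3,6,7,8}→1  {4,5,7,8}→6  {5,6,7,8}→4
  5 left: {2,3,6,7,8}→1  {3,5,6,7,8}→5  {4,5,6,7,8}→10
  6 left: {0,2,3,6,7,8}→1  {1,2,3,6,7,8}→1  {2,3,5,6,7,8}→6  {3,4,5,6,7,8}→15
  7 left: {0,1,2,3,6,7,8}→2  {0,2,3,5,6,7,8}→7  {1,2,3,5,6,7,8}→7  {2,3,4,5,6,7,8}→21
  placing 0:q first → 28 extensions
  placing 1:u first → 28 extensions
  placing 4:p first → 16 extensions
total linear extensions = 72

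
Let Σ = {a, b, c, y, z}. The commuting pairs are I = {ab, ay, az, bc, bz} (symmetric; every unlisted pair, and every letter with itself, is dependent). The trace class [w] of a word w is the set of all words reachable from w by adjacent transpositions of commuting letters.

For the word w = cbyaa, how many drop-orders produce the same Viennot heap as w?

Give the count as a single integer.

9

drop 0:c onto floor
drop 1:b onto floor
drop 2:y onto {0:c, 1:b}
drop 3:a onto {0:c}
drop 4:a onto {3:a}
ground layer = {0:c, 1:b}
drop-orders for the pieces not yet dropped (sum over which currently-grounded one goes next):
  1 to go: {2} 1  {4} 1
  2 to go: {1,2} 1  {2,4} 2  {3,4} 1
  3 to go: {1,2,4} 3  {2,3,4} 3
  if 0:c drops first: 6 orders
  if 1:b drops first: 3 orders
heap linearizations: 9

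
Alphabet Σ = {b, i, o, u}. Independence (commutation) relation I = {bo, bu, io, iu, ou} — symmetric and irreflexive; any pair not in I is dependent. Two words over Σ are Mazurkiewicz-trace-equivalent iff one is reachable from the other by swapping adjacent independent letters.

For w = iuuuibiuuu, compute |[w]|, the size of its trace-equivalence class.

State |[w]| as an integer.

210

drop 0:i onto floor
drop 1:u onto floor
drop 2:u onto {1:u}
drop 3:u onto {2:u}
drop 4:i onto {0:i}
drop 5:b onto {4:i}
drop 6:i onto {5:b}
drop 7:u onto {3:u}
drop 8:u onto {7:u}
drop 9:u onto {8:u}
ground layer = {0:i, 1:u}
drop-orders for the pieces not yet dropped (sum over which currently-grounded one goes next):
  1 to go: {6} 1  {9} 1
  2 to go: {5,6} 1  {6,9} 2  {8,9} 1
  3 to go: {4,5,6} 1  {5,6,9} 3  {6,8,9} 3  {7,8,9} 1
  4 to go: {0,4,5,6} 1  {3,7,8,9} 1  {4,5,6,9} 4  {5,6,8,9} 6  {6,7,8,9} 4
  5 to go: {0,4,5,6,9} 5  {2,3,7,8,9} 1  {3,6,7,8,9} 5  {4,5,6,8,9} 10  {5,6,7,8,9} 10
  6 to go: {0,4,5,6,8,9} 15  {1,2,3,7,8,9} 1  {2,3,6,7,8,9} 6  {3,5,6,7,8,9} 15  {4,5,6,7,8,9} 20
  7 to go: {0,4,5,6,7,8,9} 35  {1,2,3,6,7,8,9} 7  {2,3,5,6,7,8,9} 21  {3,4,5,6,7,8,9} 35
  8 to go: {0,3,4,5,6,7,8,9} 70  {1,2,3,5,6,7,8,9} 28  {2,3,4,5,6,7,8,9} 56
  if 0:i drops first: 84 orders
  if 1:u drops first: 126 orders
heap linearizations: 210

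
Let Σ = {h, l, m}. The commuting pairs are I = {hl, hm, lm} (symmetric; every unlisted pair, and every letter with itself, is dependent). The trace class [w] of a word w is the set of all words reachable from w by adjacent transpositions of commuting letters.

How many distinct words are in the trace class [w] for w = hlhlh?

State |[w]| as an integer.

piece 0:h — minimal
piece 1:l — minimal
piece 2:h rests on {0:h}
piece 3:l rests on {1:l}
piece 4:h rests on {2:h}
minimal pieces: {0:h, 1:l}
ways to finish when only these pieces remain (= sum over removing one remaining piece with nothing left below it):
  1 left: {3}→1  {4}→1
  2 left: {1,3}→1  {2,4}→1  {3,4}→2
  3 left: {0,2,4}→1  {1,3,4}→3  {2,3,4}→3
  placing 0:h first → 6 extensions
  placing 1:l first → 4 extensions
total linear extensions = 10

10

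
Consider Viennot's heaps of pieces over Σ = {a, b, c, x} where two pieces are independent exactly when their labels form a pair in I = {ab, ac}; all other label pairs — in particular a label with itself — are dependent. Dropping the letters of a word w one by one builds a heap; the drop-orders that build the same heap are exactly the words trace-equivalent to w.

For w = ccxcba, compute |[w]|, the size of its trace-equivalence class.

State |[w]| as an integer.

#0=c has no predecessor
#1=c depends on [0:c]
#2=x depends on [1:c]
#3=c depends on [2:x]
#4=b depends on [3:c]
#5=a depends on [2:x]
sources: [0:c]
N(rest) = Σ N(rest − s) over sources s of rest; N(one piece) = 1:
  size 1 → [4]=1  [5]=1
  size 2 → [3,4]=1  [4,5]=2
  size 3 → [3,4,5]=3
  size 4 → [2,3,4,5]=3
  first=0(c) contributes 3

3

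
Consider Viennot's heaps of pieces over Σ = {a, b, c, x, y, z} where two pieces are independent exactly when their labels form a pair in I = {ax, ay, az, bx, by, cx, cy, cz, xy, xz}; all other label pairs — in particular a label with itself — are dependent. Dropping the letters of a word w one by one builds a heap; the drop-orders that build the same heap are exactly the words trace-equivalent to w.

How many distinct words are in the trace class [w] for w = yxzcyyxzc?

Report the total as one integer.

756

drop 0:y onto floor
drop 1:x onto floor
drop 2:z onto {0:y}
drop 3:c onto floor
drop 4:y onto {2:z}
drop 5:y onto {4:y}
drop 6:x onto {1:x}
drop 7:z onto {5:y}
drop 8:c onto {3:c}
ground layer = {0:y, 1:x, 3:c}
drop-orders for the pieces not yet dropped (sum over which currently-grounded one goes next):
  1 to go: {6} 1  {7} 1  {8} 1
  2 to go: {1,6} 1  {3,8} 1  {5,7} 1  {6,7} 2  {6,8} 2  {7,8} 2
  3 to go: {1,6,7} 3  {1,6,8} 3  {3,6,8} 3  {3,7,8} 3  {4,5,7} 1  {5,6,7} 3  {5,7,8} 3  {6,7,8} 6
  4 to go: {1,3,6,8} 6  {1,5,6,7} 6  {1,6,7,8} 12  {2,4,5,7} 1  {3,5,7,8} 6  {3,6,7,8} 12  {4,5,6,7} 4  {4,5,7,8} 4  {5,6,7,8} 12
  5 to go: {0,2,4,5,7} 1  {1,3,6,7,8} 30  {1,4,5,6,7} 10  {1,5,6,7,8} 30  {2,4,5,6,7} 5  {2,4,5,7,8} 5  {3,4,5,7,8} 10  {3,5,6,7,8} 30  {4,5,6,7,8} 20
  6 to go: {0,2,4,5,6,7} 6  {0,2,4,5,7,8} 6  {1,2,4,5,6,7} 15  {1,3,5,6,7,8} 90  {1,4,5,6,7,8} 60  {2,3,4,5,7,8} 15  {2,4,5,6,7,8} 30  {3,4,5,6,7,8} 60
  7 to go: {0,1,2,4,5,6,7} 21  {0,2,3,4,5,7,8} 21  {0,2,4,5,6,7,8} 42  {1,2,4,5,6,7,8} 105  {1,3,4,5,6,7,8} 210  {2,3,4,5,6,7,8} 105
  if 0:y drops first: 420 orders
  if 1:x drops first: 168 orders
  if 3:c drops first: 168 orders
heap linearizations: 756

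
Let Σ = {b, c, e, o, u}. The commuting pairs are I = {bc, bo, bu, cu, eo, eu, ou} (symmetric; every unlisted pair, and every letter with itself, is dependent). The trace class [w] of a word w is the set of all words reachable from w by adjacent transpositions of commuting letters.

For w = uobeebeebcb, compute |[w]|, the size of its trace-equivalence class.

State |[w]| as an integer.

#0=u has no predecessor
#1=o has no predecessor
#2=b has no predecessor
#3=e depends on [2:b]
#4=e depends on [3:e]
#5=b depends on [4:e]
#6=e depends on [5:b]
#7=e depends on [6:e]
#8=b depends on [7:e]
#9=c depends on [1:o, 7:e]
#10=b depends on [8:b]
sources: [0:u, 1:o, 2:b]
N(rest) = Σ N(rest − s) over sources s of rest; N(one piece) = 1:
  size 1 → [0]=1  [9]=1  [10]=1
  size 2 → [0,9]=2  [0,10]=2  [1,9]=1  [8,10]=1  [9,10]=2
  size 3 → [0,1,9]=3  [0,8,10]=3  [0,9,10]=6  [1,9,10]=3  [8,9,10]=3
  size 4 → [0,1,9,10]=12  [0,8,9,10]=12  [1,8,9,10]=6  [7,8,9,10]=3
  size 5 → [0,1,8,9,10]=30  [0,7,8,9,10]=15  [1,7,8,9,10]=9  [6,7,8,9,10]=3
  size 6 → [0,1,7,8,9,10]=54  [0,6,7,8,9,10]=18  [1,6,7,8,9,10]=12  [5,6,7,8,9,10]=3
  size 7 → [0,1,6,7,8,9,10]=84  [0,5,6,7,8,9,10]=21  [1,5,6,7,8,9,10]=15  [4,5,6,7,8,9,10]=3
  size 8 → [0,1,5,6,7,8,9,10]=120  [0,4,5,6,7,8,9,10]=24  [1,4,5,6,7,8,9,10]=18  [3,4,5,6,7,8,9,10]=3
  size 9 → [0,1,4,5,6,7,8,9,10]=162  [0,3,4,5,6,7,8,9,10]=27  [1,3,4,5,6,7,8,9,10]=21  [2,3,4,5,6,7,8,9,10]=3
  first=0(u) contributes 24
  first=1(o) contributes 30
  first=2(b) contributes 210
|[w]| = 264

264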